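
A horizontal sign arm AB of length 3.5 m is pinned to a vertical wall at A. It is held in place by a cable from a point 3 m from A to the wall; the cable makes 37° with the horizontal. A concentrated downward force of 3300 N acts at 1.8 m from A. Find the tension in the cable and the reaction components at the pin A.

ΣM about A: T·sin37°·3 − 3300·1.8 = 0 → T = 5940/(3·0.601815) = 3290.05 ≈ 3290 N.
ΣF_x = 0: A_x − T·cos37° = 0 → A_x = 3290.05 × 0.798636 = 2628 N.
ΣF_y = 0: A_y + T·sin37° − 3300 = 0 → A_y = 3300 − 3290.05 × 0.601815 = 1320 N.

T = 3290 N, A_x = 2628 N, A_y = 1320 N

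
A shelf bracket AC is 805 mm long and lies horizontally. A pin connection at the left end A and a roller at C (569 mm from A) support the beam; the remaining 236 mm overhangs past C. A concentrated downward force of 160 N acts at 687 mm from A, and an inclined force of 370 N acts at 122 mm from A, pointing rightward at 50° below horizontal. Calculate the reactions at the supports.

Taking moments about A: C_y·569 − 160·687 − 370·sin50°·122 = 0 → C_y = 144499/569 = 253.953 ≈ 254.0 N.
ΣF_y = 0: A_y + 253.953 − 160 − 370·sin50° = 0 → A_y = 189.5 N.
ΣF_x = 0: A_x + 370·cos50° = 0 → A_x = -237.8 N.

A_x = -237.8 N, A_y = 189.5 N, C_y = 254.0 N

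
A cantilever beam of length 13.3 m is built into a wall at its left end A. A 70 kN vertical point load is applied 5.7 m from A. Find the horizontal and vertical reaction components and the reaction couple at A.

A_x = 0, A_y = 70.00 kN, M_A = 399.0 kN·m

ΣF_x = 0: A_x = 0.
ΣF_y = 0: A_y − 70 = 0 → A_y = 70.00 kN.
ΣM about A: M_A − 70·5.7 = 0 → M_A = 399.0 kN·m.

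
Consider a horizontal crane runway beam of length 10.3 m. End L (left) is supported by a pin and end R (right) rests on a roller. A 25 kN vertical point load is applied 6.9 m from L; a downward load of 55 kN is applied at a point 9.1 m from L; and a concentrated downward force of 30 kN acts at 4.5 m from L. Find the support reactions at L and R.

L_x = 0, L_y = 31.55 kN, R_y = 78.45 kN

Taking moments about L: R_y·10.3 − 25·6.9 − 55·9.1 − 30·4.5 = 0 → R_y = 808/10.3 = 78.4466 ≈ 78.45 kN.
ΣF_y = 0: L_y + 78.4466 − 25 − 55 − 30 = 0 → L_y = 31.55 kN.
ΣF_x = 0: no horizontal applied forces, so L_x = 0.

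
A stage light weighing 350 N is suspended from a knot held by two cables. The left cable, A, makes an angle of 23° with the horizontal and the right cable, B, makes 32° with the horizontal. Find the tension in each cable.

T_A = 362.3 N, T_B = 393.3 N

ΣF_x = 0: −T_A·cos23° + T_B·cos32° = 0 → T_B = 1.08544·T_A.
ΣF_y = 0: T_A·sin23° + T_B·sin32° = 350.
Substitute: T_A·(0.390731 + 1.08544·0.529919) = 350 → T_A = 362.346 ≈ 362.3 N.
Then T_B = 1.08544 × 362.346 = 393.3 N.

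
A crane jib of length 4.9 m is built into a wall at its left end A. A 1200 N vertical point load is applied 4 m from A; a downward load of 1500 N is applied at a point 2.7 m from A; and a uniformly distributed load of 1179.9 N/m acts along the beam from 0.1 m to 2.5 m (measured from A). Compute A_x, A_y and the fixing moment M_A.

A_x = 0, A_y = 5532 N, M_A = 12530 N·m

Resultant of the distributed load: 1179.9 × 2.4 = 2831.76 N at 1.3 m from A.
ΣF_x = 0: A_x = 0.
ΣF_y = 0: A_y − 1200 − 1500 − 1179.9·2.4 = 0 → A_y = 5532 N.
ΣM about A: M_A − 1200·4 − 1500·2.7 − (1179.9·2.4)·1.3 = 0 → M_A = 12530 N·m.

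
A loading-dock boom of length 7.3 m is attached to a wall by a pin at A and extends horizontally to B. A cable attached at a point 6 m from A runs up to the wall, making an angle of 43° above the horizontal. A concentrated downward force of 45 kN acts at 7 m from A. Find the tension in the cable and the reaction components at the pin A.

ΣM about A: T·sin43°·6 − 45·7 = 0 → T = 315/(6·0.681998) = 76.9797 ≈ 76.98 kN.
ΣF_x = 0: A_x − T·cos43° = 0 → A_x = 76.9797 × 0.731354 = 56.30 kN.
ΣF_y = 0: A_y + T·sin43° − 45 = 0 → A_y = 45 − 76.9797 × 0.681998 = -7.500 kN.

T = 76.98 kN, A_x = 56.30 kN, A_y = -7.500 kN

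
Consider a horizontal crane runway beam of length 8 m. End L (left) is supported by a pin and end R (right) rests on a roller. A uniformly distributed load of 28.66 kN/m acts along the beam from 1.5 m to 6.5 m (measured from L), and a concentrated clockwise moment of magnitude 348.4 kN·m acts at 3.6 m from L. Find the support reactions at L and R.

Resultant of the distributed load: 28.66 × 5 = 143.3 kN at 4 m from L.
Moments about L: R_y·8 − (28.66·5)·4 − 348.4 = 0 → R_y = 921.6/8 = 115.2 kN.
ΣF_y = 0: L_y + 115.2 − 28.66·5 = 0 → L_y = 28.10 kN.
ΣF_x = 0: no horizontal applied forces, so L_x = 0.

L_x = 0, L_y = 28.10 kN, R_y = 115.2 kN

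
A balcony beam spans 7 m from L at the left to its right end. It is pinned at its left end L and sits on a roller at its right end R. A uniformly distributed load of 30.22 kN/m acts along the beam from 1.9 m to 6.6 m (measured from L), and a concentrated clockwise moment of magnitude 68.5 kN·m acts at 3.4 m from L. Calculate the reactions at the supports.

L_x = 0, L_y = 46.01 kN, R_y = 96.02 kN

Resultant of the distributed load: 30.22 × 4.7 = 142.034 kN at 4.25 m from L.
Moments about L: R_y·7 − (30.22·4.7)·4.25 − 68.5 = 0 → R_y = 672.1445/7 = 96.0206 ≈ 96.02 kN.
ΣF_y = 0: L_y + 96.0206 − 30.22·4.7 = 0 → L_y = 46.01 kN.
ΣF_x = 0: no horizontal applied forces, so L_x = 0.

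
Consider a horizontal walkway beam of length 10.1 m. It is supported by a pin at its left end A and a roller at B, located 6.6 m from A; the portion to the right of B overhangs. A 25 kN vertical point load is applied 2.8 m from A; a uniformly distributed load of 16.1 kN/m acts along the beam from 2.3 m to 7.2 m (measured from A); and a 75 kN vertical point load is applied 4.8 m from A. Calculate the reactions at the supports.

Resultant of the distributed load: 16.1 × 4.9 = 78.89 kN at 4.75 m from A.
Taking moments about A: B_y·6.6 − 25·2.8 − (16.1·4.9)·4.75 − 75·4.8 = 0 → B_y = 804.7275/6.6 = 121.928 ≈ 121.9 kN.
ΣF_y = 0: A_y + 121.928 − 25 − 16.1·4.9 − 75 = 0 → A_y = 56.96 kN.
ΣF_x = 0: no horizontal applied forces, so A_x = 0.

A_x = 0, A_y = 56.96 kN, B_y = 121.9 kN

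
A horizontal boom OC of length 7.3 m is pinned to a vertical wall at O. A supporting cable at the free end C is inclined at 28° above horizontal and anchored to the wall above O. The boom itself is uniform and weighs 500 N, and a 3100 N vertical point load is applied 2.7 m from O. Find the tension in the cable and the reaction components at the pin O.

T = 2975 N, O_x = 2627 N, O_y = 2203 N

ΣM about O: T·sin28°·7.3 − 500·3.65 − 3100·2.7 = 0 → T = 10195/(7.3·0.469472) = 2974.78 ≈ 2975 N.
ΣF_x = 0: O_x − T·cos28° = 0 → O_x = 2974.78 × 0.882948 = 2627 N.
ΣF_y = 0: O_y + T·sin28° − 500 − 3100 = 0 → O_y = 3600 − 2974.78 × 0.469472 = 2203 N.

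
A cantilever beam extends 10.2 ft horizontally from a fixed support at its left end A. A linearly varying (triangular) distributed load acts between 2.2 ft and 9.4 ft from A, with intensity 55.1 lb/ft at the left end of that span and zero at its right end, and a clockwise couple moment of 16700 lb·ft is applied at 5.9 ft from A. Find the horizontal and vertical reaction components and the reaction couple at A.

Resultant of the triangular load: ½ × 55.1 × 7.2 = 198.36 lb, acting at 4.6 ft from A (one-third of the span from the peak).
ΣF_x = 0: A_x = 0.
ΣF_y = 0: A_y − ½·55.1·7.2 = 0 → A_y = 198.4 lb.
ΣM about A: M_A − (½·55.1·7.2)·4.6 − 16700 = 0 → M_A = 17610 lb·ft.

A_x = 0, A_y = 198.4 lb, M_A = 17610 lb·ft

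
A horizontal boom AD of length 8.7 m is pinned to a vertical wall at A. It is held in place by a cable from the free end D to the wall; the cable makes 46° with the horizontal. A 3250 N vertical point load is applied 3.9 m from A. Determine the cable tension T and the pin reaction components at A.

T = 2025 N, A_x = 1407 N, A_y = 1793 N

ΣM about A: T·sin46°·8.7 − 3250·3.9 = 0 → T = 12675/(8.7·0.71934) = 2025.32 ≈ 2025 N.
ΣF_x = 0: A_x − T·cos46° = 0 → A_x = 2025.32 × 0.694658 = 1407 N.
ΣF_y = 0: A_y + T·sin46° − 3250 = 0 → A_y = 3250 − 2025.32 × 0.71934 = 1793 N.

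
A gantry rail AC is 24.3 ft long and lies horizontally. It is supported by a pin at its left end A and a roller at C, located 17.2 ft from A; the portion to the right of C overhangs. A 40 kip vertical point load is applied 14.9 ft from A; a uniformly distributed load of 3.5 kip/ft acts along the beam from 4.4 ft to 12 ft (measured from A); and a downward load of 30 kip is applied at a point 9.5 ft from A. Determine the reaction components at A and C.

A_x = 0, A_y = 32.70 kip, C_y = 63.90 kip

Resultant of the distributed load: 3.5 × 7.6 = 26.6 kip at 8.2 ft from A.
Taking moments about A: C_y·17.2 − 40·14.9 − (3.5·7.6)·8.2 − 30·9.5 = 0 → C_y = 1099.12/17.2 = 63.9023 ≈ 63.90 kip.
ΣF_y = 0: A_y + 63.9023 − 40 − 3.5·7.6 − 30 = 0 → A_y = 32.70 kip.
ΣF_x = 0: no horizontal applied forces, so A_x = 0.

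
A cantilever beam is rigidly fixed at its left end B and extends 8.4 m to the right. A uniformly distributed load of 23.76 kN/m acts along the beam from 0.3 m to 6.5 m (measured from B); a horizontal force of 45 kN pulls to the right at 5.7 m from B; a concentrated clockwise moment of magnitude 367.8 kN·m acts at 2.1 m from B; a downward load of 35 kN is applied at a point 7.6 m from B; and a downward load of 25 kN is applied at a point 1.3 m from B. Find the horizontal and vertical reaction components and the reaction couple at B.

B_x = -45.00 kN, B_y = 207.3 kN, M_B = 1167 kN·m

Resultant of the distributed load: 23.76 × 6.2 = 147.312 kN at 3.4 m from B.
ΣF_x = 0: B_x + 45 = 0 → B_x = -45.00 kN.
ΣF_y = 0: B_y − 23.76·6.2 − 35 − 25 = 0 → B_y = 207.3 kN.
ΣM about B: M_B − (23.76·6.2)·3.4 − 367.8 − 35·7.6 − 25·1.3 = 0 → M_B = 1167 kN·m.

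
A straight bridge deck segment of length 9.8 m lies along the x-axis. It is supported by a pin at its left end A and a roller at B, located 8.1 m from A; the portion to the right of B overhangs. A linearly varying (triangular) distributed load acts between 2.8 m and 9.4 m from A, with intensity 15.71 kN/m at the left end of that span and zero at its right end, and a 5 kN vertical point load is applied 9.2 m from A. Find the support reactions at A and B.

Resultant of the triangular load: ½ × 15.71 × 6.6 = 51.843 kN, acting at 5 m from A (one-third of the span from the peak).
Moments about A: B_y·8.1 − (½·15.71·6.6)·5 − 5·9.2 = 0 → B_y = 305.215/8.1 = 37.6809 ≈ 37.68 kN.
ΣF_y = 0: A_y + 37.6809 − ½·15.71·6.6 − 5 = 0 → A_y = 19.16 kN.
ΣF_x = 0: no horizontal applied forces, so A_x = 0.

A_x = 0, A_y = 19.16 kN, B_y = 37.68 kN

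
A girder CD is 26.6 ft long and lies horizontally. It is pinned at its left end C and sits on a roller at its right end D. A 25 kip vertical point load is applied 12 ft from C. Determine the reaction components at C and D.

C_x = 0, C_y = 13.72 kip, D_y = 11.28 kip

Taking moments about C: D_y·26.6 − 25·12 = 0 → D_y = 300/26.6 = 11.2782 ≈ 11.28 kip.
ΣF_y = 0: C_y + 11.2782 − 25 = 0 → C_y = 13.72 kip.
ΣF_x = 0: no horizontal applied forces, so C_x = 0.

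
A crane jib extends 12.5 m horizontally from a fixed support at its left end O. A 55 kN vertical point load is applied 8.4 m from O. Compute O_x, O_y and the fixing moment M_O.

O_x = 0, O_y = 55.00 kN, M_O = 462.0 kN·m

ΣF_x = 0: O_x = 0.
ΣF_y = 0: O_y − 55 = 0 → O_y = 55.00 kN.
ΣM about O: M_O − 55·8.4 = 0 → M_O = 462.0 kN·m.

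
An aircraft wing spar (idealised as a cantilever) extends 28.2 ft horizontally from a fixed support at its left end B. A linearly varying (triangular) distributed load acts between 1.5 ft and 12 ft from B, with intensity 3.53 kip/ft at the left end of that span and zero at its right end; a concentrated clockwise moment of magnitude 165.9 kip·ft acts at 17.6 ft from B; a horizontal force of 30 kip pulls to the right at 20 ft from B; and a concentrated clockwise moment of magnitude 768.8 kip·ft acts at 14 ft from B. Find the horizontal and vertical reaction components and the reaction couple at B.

Resultant of the triangular load: ½ × 3.53 × 10.5 = 18.5325 kip, acting at 5 ft from B (one-third of the span from the peak).
ΣF_x = 0: B_x + 30 = 0 → B_x = -30.00 kip.
ΣF_y = 0: B_y − ½·3.53·10.5 = 0 → B_y = 18.53 kip.
ΣM about B: M_B − (½·3.53·10.5)·5 − 165.9 − 768.8 = 0 → M_B = 1027 kip·ft.

B_x = -30.00 kip, B_y = 18.53 kip, M_B = 1027 kip·ft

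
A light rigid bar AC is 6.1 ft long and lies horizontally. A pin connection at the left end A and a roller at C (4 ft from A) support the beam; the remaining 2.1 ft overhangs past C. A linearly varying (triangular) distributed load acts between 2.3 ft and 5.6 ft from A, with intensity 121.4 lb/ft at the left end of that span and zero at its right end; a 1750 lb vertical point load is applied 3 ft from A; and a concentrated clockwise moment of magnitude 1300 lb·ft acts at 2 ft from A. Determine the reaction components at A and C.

Resultant of the triangular load: ½ × 121.4 × 3.3 = 200.31 lb, acting at 3.4 ft from A (one-third of the span from the peak).
Taking moments about A: C_y·4 − (½·121.4·3.3)·3.4 − 1750·3 − 1300 = 0 → C_y = 7231.054/4 = 1807.76 ≈ 1808 lb.
ΣF_y = 0: A_y + 1807.76 − ½·121.4·3.3 − 1750 = 0 → A_y = 142.5 lb.
ΣF_x = 0: no horizontal applied forces, so A_x = 0.

A_x = 0, A_y = 142.5 lb, C_y = 1808 lb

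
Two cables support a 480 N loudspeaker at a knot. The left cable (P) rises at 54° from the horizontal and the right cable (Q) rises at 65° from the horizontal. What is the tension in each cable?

T_P = 231.9 N, T_Q = 322.6 N

ΣF_x = 0: −T_P·cos54° + T_Q·cos65° = 0 → T_Q = 1.39082·T_P.
ΣF_y = 0: T_P·sin54° + T_Q·sin65° = 480.
Substitute: T_P·(0.809017 + 1.39082·0.906308) = 480 → T_P = 231.937 ≈ 231.9 N.
Then T_Q = 1.39082 × 231.937 = 322.6 N.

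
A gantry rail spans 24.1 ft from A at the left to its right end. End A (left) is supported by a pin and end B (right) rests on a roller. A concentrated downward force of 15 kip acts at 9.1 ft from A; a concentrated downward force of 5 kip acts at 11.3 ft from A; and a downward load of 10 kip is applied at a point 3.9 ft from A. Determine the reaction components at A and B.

A_x = 0, A_y = 20.37 kip, B_y = 9.627 kip

Taking moments about A: B_y·24.1 − 15·9.1 − 5·11.3 − 10·3.9 = 0 → B_y = 232/24.1 = 9.62656 ≈ 9.627 kip.
ΣF_y = 0: A_y + 9.62656 − 15 − 5 − 10 = 0 → A_y = 20.37 kip.
ΣF_x = 0: no horizontal applied forces, so A_x = 0.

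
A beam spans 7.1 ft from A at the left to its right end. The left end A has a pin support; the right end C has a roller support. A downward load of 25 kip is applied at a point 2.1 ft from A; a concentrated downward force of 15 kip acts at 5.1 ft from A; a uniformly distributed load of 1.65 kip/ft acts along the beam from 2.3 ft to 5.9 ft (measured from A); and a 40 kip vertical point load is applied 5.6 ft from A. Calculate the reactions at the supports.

A_x = 0, A_y = 32.79 kip, C_y = 53.15 kip

Resultant of the distributed load: 1.65 × 3.6 = 5.94 kip at 4.1 ft from A.
Taking moments about A: C_y·7.1 − 25·2.1 − 15·5.1 − (1.65·3.6)·4.1 − 40·5.6 = 0 → C_y = 377.354/7.1 = 53.1485 ≈ 53.15 kip.
ΣF_y = 0: A_y + 53.1485 − 25 − 15 − 1.65·3.6 − 40 = 0 → A_y = 32.79 kip.
ΣF_x = 0: no horizontal applied forces, so A_x = 0.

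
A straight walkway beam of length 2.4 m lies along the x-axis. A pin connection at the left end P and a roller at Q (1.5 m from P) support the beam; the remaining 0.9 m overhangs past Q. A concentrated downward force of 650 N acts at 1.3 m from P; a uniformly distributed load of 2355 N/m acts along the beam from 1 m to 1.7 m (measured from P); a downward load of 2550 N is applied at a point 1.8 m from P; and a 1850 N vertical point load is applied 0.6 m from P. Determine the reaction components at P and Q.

P_x = 0, P_y = 851.5 N, Q_y = 5847 N

Resultant of the distributed load: 2355 × 0.7 = 1648.5 N at 1.35 m from P.
Moments about P: Q_y·1.5 − 650·1.3 − (2355·0.7)·1.35 − 2550·1.8 − 1850·0.6 = 0 → Q_y = 8770.475/1.5 = 5846.98 ≈ 5847 N.
ΣF_y = 0: P_y + 5846.98 − 650 − 2355·0.7 − 2550 − 1850 = 0 → P_y = 851.5 N.
ΣF_x = 0: no horizontal applied forces, so P_x = 0.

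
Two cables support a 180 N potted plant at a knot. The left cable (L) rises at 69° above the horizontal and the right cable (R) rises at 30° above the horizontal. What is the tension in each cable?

ΣF_x = 0: −T_L·cos69° + T_R·cos30° = 0 → T_R = 0.413808·T_L.
ΣF_y = 0: T_L·sin69° + T_R·sin30° = 180.
Substitute: T_L·(0.93358 + 0.413808·0.5) = 180 → T_L = 157.828 ≈ 157.8 N.
Then T_R = 0.413808 × 157.828 = 65.31 N.

T_L = 157.8 N, T_R = 65.31 N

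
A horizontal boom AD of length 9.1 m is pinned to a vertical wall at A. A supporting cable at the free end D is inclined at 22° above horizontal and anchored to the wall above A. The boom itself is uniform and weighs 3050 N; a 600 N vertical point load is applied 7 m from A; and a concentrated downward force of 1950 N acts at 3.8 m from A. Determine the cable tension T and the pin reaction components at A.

ΣM about A: T·sin22°·9.1 − 3050·4.55 − 600·7 − 1950·3.8 = 0 → T = 25487.5/(9.1·0.374607) = 7476.7 ≈ 7477 N.
ΣF_x = 0: A_x − T·cos22° = 0 → A_x = 7476.7 × 0.927184 = 6932 N.
ΣF_y = 0: A_y + T·sin22° − 3050 − 600 − 1950 = 0 → A_y = 5600 − 7476.7 × 0.374607 = 2799 N.

T = 7477 N, A_x = 6932 N, A_y = 2799 N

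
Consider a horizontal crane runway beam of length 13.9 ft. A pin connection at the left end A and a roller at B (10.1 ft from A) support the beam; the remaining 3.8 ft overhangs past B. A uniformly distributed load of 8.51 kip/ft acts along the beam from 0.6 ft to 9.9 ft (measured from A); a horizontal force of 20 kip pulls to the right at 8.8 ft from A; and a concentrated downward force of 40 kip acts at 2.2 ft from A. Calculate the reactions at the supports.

Resultant of the distributed load: 8.51 × 9.3 = 79.143 kip at 5.25 ft from A.
ΣM about A: B_y·10.1 − (8.51·9.3)·5.25 − 40·2.2 = 0 → B_y = 503.50075/10.1 = 49.8516 ≈ 49.85 kip.
ΣF_y = 0: A_y + 49.8516 − 8.51·9.3 − 40 = 0 → A_y = 69.29 kip.
ΣF_x = 0: A_x + 20 = 0 → A_x = -20.00 kip.

A_x = -20.00 kip, A_y = 69.29 kip, B_y = 49.85 kip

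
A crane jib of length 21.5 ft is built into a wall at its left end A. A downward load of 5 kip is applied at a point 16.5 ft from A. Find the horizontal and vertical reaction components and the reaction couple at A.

A_x = 0, A_y = 5.000 kip, M_A = 82.50 kip·ft

ΣF_x = 0: A_x = 0.
ΣF_y = 0: A_y − 5 = 0 → A_y = 5.000 kip.
ΣM about A: M_A − 5·16.5 = 0 → M_A = 82.50 kip·ft.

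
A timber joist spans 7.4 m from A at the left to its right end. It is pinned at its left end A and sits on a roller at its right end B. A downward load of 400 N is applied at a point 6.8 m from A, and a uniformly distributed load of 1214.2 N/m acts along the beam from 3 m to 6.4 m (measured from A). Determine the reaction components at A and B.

A_x = 0, A_y = 1539 N, B_y = 2990 N

Resultant of the distributed load: 1214.2 × 3.4 = 4128.28 N at 4.7 m from A.
Moments about A: B_y·7.4 − 400·6.8 − (1214.2·3.4)·4.7 = 0 → B_y = 22122.916/7.4 = 2989.58 ≈ 2990 N.
ΣF_y = 0: A_y + 2989.58 − 400 − 1214.2·3.4 = 0 → A_y = 1539 N.
ΣF_x = 0: no horizontal applied forces, so A_x = 0.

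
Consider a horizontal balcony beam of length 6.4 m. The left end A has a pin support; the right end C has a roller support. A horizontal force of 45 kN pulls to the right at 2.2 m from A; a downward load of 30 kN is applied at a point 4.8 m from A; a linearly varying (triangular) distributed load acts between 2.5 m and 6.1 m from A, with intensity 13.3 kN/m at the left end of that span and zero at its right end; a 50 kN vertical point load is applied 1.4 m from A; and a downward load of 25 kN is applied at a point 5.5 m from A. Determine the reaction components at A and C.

Resultant of the triangular load: ½ × 13.3 × 3.6 = 23.94 kN, acting at 3.7 m from A (one-third of the span from the peak).
Moments about A: C_y·6.4 − 30·4.8 − (½·13.3·3.6)·3.7 − 50·1.4 − 25·5.5 = 0 → C_y = 440.078/6.4 = 68.7622 ≈ 68.76 kN.
ΣF_y = 0: A_y + 68.7622 − 30 − ½·13.3·3.6 − 50 − 25 = 0 → A_y = 60.18 kN.
ΣF_x = 0: A_x + 45 = 0 → A_x = -45.00 kN.

A_x = -45.00 kN, A_y = 60.18 kN, C_y = 68.76 kN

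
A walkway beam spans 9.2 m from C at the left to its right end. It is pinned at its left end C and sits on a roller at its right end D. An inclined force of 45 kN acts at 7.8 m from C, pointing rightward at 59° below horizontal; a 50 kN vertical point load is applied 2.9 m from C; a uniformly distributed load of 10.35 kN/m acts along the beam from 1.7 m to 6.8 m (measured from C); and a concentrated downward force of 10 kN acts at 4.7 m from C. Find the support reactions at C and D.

Resultant of the distributed load: 10.35 × 5.1 = 52.785 kN at 4.25 m from C.
Taking moments about C: D_y·9.2 − 45·sin59°·7.8 − 50·2.9 − (10.35·5.1)·4.25 − 10·4.7 = 0 → D_y = 717.202/9.2 = 77.9567 ≈ 77.96 kN.
ΣF_y = 0: C_y + 77.9567 − 45·sin59° − 50 − 10.35·5.1 − 10 = 0 → C_y = 73.40 kN.
ΣF_x = 0: C_x + 45·cos59° = 0 → C_x = -23.18 kN.

C_x = -23.18 kN, C_y = 73.40 kN, D_y = 77.96 kN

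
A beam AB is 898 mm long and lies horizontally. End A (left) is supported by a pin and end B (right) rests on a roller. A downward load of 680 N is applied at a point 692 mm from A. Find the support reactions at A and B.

A_x = 0, A_y = 156.0 N, B_y = 524.0 N

Taking moments about A: B_y·898 − 680·692 = 0 → B_y = 470560/898 = 524.009 ≈ 524.0 N.
ΣF_y = 0: A_y + 524.009 − 680 = 0 → A_y = 156.0 N.
ΣF_x = 0: no horizontal applied forces, so A_x = 0.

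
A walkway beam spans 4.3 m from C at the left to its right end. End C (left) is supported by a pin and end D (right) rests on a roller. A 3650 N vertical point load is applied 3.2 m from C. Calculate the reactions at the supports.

C_x = 0, C_y = 933.7 N, D_y = 2716 N

Moments about C: D_y·4.3 − 3650·3.2 = 0 → D_y = 11680/4.3 = 2716.28 ≈ 2716 N.
ΣF_y = 0: C_y + 2716.28 − 3650 = 0 → C_y = 933.7 N.
ΣF_x = 0: no horizontal applied forces, so C_x = 0.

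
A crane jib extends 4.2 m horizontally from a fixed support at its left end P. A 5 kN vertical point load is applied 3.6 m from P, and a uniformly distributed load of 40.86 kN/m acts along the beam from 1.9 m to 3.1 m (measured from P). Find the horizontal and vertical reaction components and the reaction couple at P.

Resultant of the distributed load: 40.86 × 1.2 = 49.032 kN at 2.5 m from P.
ΣF_x = 0: P_x = 0.
ΣF_y = 0: P_y − 5 − 40.86·1.2 = 0 → P_y = 54.03 kN.
ΣM about P: M_P − 5·3.6 − (40.86·1.2)·2.5 = 0 → M_P = 140.6 kN·m.

P_x = 0, P_y = 54.03 kN, M_P = 140.6 kN·m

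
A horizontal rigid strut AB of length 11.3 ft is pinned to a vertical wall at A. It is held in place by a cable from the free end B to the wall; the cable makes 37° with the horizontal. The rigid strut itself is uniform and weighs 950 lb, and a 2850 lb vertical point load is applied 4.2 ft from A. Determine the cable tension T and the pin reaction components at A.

T = 2549 lb, A_x = 2036 lb, A_y = 2266 lb

ΣM about A: T·sin37°·11.3 − 950·5.65 − 2850·4.2 = 0 → T = 17337.5/(11.3·0.601815) = 2549.44 ≈ 2549 lb.
ΣF_x = 0: A_x − T·cos37° = 0 → A_x = 2549.44 × 0.798636 = 2036 lb.
ΣF_y = 0: A_y + T·sin37° − 950 − 2850 = 0 → A_y = 3800 − 2549.44 × 0.601815 = 2266 lb.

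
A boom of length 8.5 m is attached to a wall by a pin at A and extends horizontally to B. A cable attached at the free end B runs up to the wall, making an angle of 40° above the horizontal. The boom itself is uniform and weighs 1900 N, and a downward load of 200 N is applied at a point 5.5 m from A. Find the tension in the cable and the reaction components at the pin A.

ΣM about A: T·sin40°·8.5 − 1900·4.25 − 200·5.5 = 0 → T = 9175/(8.5·0.642788) = 1679.27 ≈ 1679 N.
ΣF_x = 0: A_x − T·cos40° = 0 → A_x = 1679.27 × 0.766044 = 1286 N.
ΣF_y = 0: A_y + T·sin40° − 1900 − 200 = 0 → A_y = 2100 − 1679.27 × 0.642788 = 1021 N.

T = 1679 N, A_x = 1286 N, A_y = 1021 N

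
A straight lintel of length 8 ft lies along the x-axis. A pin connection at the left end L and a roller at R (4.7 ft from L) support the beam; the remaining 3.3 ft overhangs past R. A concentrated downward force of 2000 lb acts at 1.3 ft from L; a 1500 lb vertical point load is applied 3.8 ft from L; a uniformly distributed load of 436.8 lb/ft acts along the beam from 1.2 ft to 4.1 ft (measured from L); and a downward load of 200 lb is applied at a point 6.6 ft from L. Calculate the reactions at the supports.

Resultant of the distributed load: 436.8 × 2.9 = 1266.72 lb at 2.65 ft from L.
ΣM about L: R_y·4.7 − 2000·1.3 − 1500·3.8 − (436.8·2.9)·2.65 − 200·6.6 = 0 → R_y = 12976.808/4.7 = 2761.02 ≈ 2761 lb.
ΣF_y = 0: L_y + 2761.02 − 2000 − 1500 − 436.8·2.9 − 200 = 0 → L_y = 2206 lb.
ΣF_x = 0: no horizontal applied forces, so L_x = 0.

L_x = 0, L_y = 2206 lb, R_y = 2761 lb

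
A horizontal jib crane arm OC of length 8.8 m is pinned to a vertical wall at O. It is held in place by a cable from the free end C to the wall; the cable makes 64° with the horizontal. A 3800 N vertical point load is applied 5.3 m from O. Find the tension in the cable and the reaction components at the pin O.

T = 2546 N, O_x = 1116 N, O_y = 1511 N

ΣM about O: T·sin64°·8.8 − 3800·5.3 = 0 → T = 20140/(8.8·0.898794) = 2546.34 ≈ 2546 N.
ΣF_x = 0: O_x − T·cos64° = 0 → O_x = 2546.34 × 0.438371 = 1116 N.
ΣF_y = 0: O_y + T·sin64° − 3800 = 0 → O_y = 3800 − 2546.34 × 0.898794 = 1511 N.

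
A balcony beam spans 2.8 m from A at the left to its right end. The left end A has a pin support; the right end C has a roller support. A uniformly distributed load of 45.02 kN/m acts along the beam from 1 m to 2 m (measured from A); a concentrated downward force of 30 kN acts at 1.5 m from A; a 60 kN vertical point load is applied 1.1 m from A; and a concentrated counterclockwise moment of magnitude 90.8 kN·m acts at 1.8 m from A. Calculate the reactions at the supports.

A_x = 0, A_y = 103.7 kN, C_y = 31.33 kN

Resultant of the distributed load: 45.02 × 1 = 45.02 kN at 1.5 m from A.
ΣM about A: C_y·2.8 − (45.02·1)·1.5 − 30·1.5 − 60·1.1 + 90.8 = 0 → C_y = 87.73/2.8 = 31.3321 ≈ 31.33 kN.
ΣF_y = 0: A_y + 31.3321 − 45.02·1 − 30 − 60 = 0 → A_y = 103.7 kN.
ΣF_x = 0: no horizontal applied forces, so A_x = 0.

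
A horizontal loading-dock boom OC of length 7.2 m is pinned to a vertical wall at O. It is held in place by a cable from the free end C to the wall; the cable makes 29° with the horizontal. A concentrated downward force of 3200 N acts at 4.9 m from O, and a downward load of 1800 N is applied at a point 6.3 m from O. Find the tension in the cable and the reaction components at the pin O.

T = 7741 N, O_x = 6770 N, O_y = 1247 N

ΣM about O: T·sin29°·7.2 − 3200·4.9 − 1800·6.3 = 0 → T = 27020/(7.2·0.48481) = 7740.72 ≈ 7741 N.
ΣF_x = 0: O_x − T·cos29° = 0 → O_x = 7740.72 × 0.87462 = 6770 N.
ΣF_y = 0: O_y + T·sin29° − 3200 − 1800 = 0 → O_y = 5000 − 7740.72 × 0.48481 = 1247 N.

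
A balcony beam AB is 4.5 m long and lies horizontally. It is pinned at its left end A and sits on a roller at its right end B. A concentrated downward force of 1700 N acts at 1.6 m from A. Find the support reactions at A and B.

A_x = 0, A_y = 1096 N, B_y = 604.4 N

ΣM about A: B_y·4.5 − 1700·1.6 = 0 → B_y = 2720/4.5 = 604.444 ≈ 604.4 N.
ΣF_y = 0: A_y + 604.444 − 1700 = 0 → A_y = 1096 N.
ΣF_x = 0: no horizontal applied forces, so A_x = 0.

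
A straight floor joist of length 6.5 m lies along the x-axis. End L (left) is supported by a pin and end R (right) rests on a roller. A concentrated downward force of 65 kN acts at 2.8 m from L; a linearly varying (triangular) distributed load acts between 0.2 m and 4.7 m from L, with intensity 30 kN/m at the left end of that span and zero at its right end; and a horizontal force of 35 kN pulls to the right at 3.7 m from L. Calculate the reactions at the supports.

Resultant of the triangular load: ½ × 30 × 4.5 = 67.5 kN, acting at 1.7 m from L (one-third of the span from the peak).
Taking moments about L: R_y·6.5 − 65·2.8 − (½·30·4.5)·1.7 = 0 → R_y = 296.75/6.5 = 45.6538 ≈ 45.65 kN.
ΣF_y = 0: L_y + 45.6538 − 65 − ½·30·4.5 = 0 → L_y = 86.85 kN.
ΣF_x = 0: L_x + 35 = 0 → L_x = -35.00 kN.

L_x = -35.00 kN, L_y = 86.85 kN, R_y = 45.65 kN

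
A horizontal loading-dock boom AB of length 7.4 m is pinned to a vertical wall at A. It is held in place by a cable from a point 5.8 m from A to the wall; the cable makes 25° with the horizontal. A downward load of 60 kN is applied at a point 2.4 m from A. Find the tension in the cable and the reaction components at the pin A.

T = 58.75 kN, A_x = 53.24 kN, A_y = 35.17 kN

ΣM about A: T·sin25°·5.8 − 60·2.4 = 0 → T = 144/(5.8·0.422618) = 58.7471 ≈ 58.75 kN.
ΣF_x = 0: A_x − T·cos25° = 0 → A_x = 58.7471 × 0.906308 = 53.24 kN.
ΣF_y = 0: A_y + T·sin25° − 60 = 0 → A_y = 60 − 58.7471 × 0.422618 = 35.17 kN.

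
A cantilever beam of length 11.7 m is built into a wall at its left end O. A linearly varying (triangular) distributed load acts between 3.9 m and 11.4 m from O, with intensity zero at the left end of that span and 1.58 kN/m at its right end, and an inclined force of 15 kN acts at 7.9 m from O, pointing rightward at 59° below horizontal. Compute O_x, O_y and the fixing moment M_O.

Resultant of the triangular load: ½ × 1.58 × 7.5 = 5.925 kN, acting at 8.9 m from O (one-third of the span from the peak).
ΣF_x = 0: O_x + 15·cos59° = 0 → O_x = -7.726 kN.
ΣF_y = 0: O_y − ½·1.58·7.5 − 15·sin59° = 0 → O_y = 18.78 kN.
ΣM about O: M_O − (½·1.58·7.5)·8.9 − 15·sin59°·7.9 = 0 → M_O = 154.3 kN·m.

O_x = -7.726 kN, O_y = 18.78 kN, M_O = 154.3 kN·m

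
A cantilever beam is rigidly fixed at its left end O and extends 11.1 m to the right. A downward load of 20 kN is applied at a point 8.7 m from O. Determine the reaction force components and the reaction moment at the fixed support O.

O_x = 0, O_y = 20.00 kN, M_O = 174.0 kN·m

ΣF_x = 0: O_x = 0.
ΣF_y = 0: O_y − 20 = 0 → O_y = 20.00 kN.
ΣM about O: M_O − 20·8.7 = 0 → M_O = 174.0 kN·m.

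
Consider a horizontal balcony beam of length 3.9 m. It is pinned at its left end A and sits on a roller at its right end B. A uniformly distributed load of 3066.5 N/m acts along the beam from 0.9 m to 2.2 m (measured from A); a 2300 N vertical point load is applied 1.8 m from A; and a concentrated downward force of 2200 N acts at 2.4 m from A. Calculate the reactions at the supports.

A_x = 0, A_y = 4487 N, B_y = 4000 N

Resultant of the distributed load: 3066.5 × 1.3 = 3986.45 N at 1.55 m from A.
Moments about A: B_y·3.9 − (3066.5·1.3)·1.55 − 2300·1.8 − 2200·2.4 = 0 → B_y = 15598.9975/3.9 = 3999.74 ≈ 4000 N.
ΣF_y = 0: A_y + 3999.74 − 3066.5·1.3 − 2300 − 2200 = 0 → A_y = 4487 N.
ΣF_x = 0: no horizontal applied forces, so A_x = 0.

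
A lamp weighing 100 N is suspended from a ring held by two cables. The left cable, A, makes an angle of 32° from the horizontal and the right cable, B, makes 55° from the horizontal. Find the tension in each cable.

ΣF_x = 0: −T_A·cos32° + T_B·cos55° = 0 → T_B = 1.47853·T_A.
ΣF_y = 0: T_A·sin32° + T_B·sin55° = 100.
Substitute: T_A·(0.529919 + 1.47853·0.819152) = 100 → T_A = 57.4363 ≈ 57.44 N.
Then T_B = 1.47853 × 57.4363 = 84.92 N.

T_A = 57.44 N, T_B = 84.92 N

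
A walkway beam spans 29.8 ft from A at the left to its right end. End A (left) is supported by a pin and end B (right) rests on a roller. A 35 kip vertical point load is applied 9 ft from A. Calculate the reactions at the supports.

A_x = 0, A_y = 24.43 kip, B_y = 10.57 kip

ΣM about A: B_y·29.8 − 35·9 = 0 → B_y = 315/29.8 = 10.5705 ≈ 10.57 kip.
ΣF_y = 0: A_y + 10.5705 − 35 = 0 → A_y = 24.43 kip.
ΣF_x = 0: no horizontal applied forces, so A_x = 0.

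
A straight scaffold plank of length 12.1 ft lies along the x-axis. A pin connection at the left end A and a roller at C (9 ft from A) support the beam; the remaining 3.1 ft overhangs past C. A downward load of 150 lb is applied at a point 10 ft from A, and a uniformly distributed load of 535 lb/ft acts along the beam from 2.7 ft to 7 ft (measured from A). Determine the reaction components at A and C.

A_x = 0, A_y = 1044 lb, C_y = 1406 lb

Resultant of the distributed load: 535 × 4.3 = 2300.5 lb at 4.85 ft from A.
Moments about A: C_y·9 − 150·10 − (535·4.3)·4.85 = 0 → C_y = 12657.425/9 = 1406.38 ≈ 1406 lb.
ΣF_y = 0: A_y + 1406.38 − 150 − 535·4.3 = 0 → A_y = 1044 lb.
ΣF_x = 0: no horizontal applied forces, so A_x = 0.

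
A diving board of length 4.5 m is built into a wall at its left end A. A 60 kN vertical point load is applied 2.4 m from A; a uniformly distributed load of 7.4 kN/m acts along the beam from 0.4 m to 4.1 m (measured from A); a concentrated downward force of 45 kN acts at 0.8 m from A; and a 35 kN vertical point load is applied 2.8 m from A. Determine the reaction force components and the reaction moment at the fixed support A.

Resultant of the distributed load: 7.4 × 3.7 = 27.38 kN at 2.25 m from A.
ΣF_x = 0: A_x = 0.
ΣF_y = 0: A_y − 60 − 7.4·3.7 − 45 − 35 = 0 → A_y = 167.4 kN.
ΣM about A: M_A − 60·2.4 − (7.4·3.7)·2.25 − 45·0.8 − 35·2.8 = 0 → M_A = 339.6 kN·m.

A_x = 0, A_y = 167.4 kN, M_A = 339.6 kN·m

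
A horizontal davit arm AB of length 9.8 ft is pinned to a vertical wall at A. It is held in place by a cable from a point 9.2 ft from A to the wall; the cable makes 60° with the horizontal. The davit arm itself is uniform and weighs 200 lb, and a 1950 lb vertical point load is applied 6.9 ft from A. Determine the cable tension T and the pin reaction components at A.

ΣM about A: T·sin60°·9.2 − 200·4.9 − 1950·6.9 = 0 → T = 14435/(9.2·0.866025) = 1811.75 ≈ 1812 lb.
ΣF_x = 0: A_x − T·cos60° = 0 → A_x = 1811.75 × 0.5 = 905.9 lb.
ΣF_y = 0: A_y + T·sin60° − 200 − 1950 = 0 → A_y = 2150 − 1811.75 × 0.866025 = 581.0 lb.

T = 1812 lb, A_x = 905.9 lb, A_y = 581.0 lb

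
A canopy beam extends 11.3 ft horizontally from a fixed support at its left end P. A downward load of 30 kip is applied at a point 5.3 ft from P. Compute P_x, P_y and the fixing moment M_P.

P_x = 0, P_y = 30.00 kip, M_P = 159.0 kip·ft

ΣF_x = 0: P_x = 0.
ΣF_y = 0: P_y − 30 = 0 → P_y = 30.00 kip.
ΣM about P: M_P − 30·5.3 = 0 → M_P = 159.0 kip·ft.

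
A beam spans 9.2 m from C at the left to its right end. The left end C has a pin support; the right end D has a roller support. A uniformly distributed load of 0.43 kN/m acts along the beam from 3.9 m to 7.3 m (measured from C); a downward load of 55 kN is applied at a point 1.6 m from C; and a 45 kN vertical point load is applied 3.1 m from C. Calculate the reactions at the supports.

C_x = 0, C_y = 75.84 kN, D_y = 25.62 kN

Resultant of the distributed load: 0.43 × 3.4 = 1.462 kN at 5.6 m from C.
ΣM about C: D_y·9.2 − (0.43·3.4)·5.6 − 55·1.6 − 45·3.1 = 0 → D_y = 235.6872/9.2 = 25.6182 ≈ 25.62 kN.
ΣF_y = 0: C_y + 25.6182 − 0.43·3.4 − 55 − 45 = 0 → C_y = 75.84 kN.
ΣF_x = 0: no horizontal applied forces, so C_x = 0.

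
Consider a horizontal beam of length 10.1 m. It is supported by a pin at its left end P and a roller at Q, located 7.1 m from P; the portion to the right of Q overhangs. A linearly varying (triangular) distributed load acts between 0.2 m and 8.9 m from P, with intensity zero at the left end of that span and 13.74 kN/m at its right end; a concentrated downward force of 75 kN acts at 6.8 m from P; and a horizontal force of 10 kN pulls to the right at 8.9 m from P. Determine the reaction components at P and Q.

P_x = -10.00 kN, P_y = 12.43 kN, Q_y = 122.3 kN

Resultant of the triangular load: ½ × 13.74 × 8.7 = 59.769 kN, acting at 6 m from P (one-third of the span from the peak).
Moments about P: Q_y·7.1 − (½·13.74·8.7)·6 − 75·6.8 = 0 → Q_y = 868.614/7.1 = 122.34 ≈ 122.3 kN.
ΣF_y = 0: P_y + 122.34 − ½·13.74·8.7 − 75 = 0 → P_y = 12.43 kN.
ΣF_x = 0: P_x + 10 = 0 → P_x = -10.00 kN.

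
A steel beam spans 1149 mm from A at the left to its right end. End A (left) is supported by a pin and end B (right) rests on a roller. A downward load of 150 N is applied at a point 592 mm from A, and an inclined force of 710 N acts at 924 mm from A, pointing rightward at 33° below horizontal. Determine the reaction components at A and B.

A_x = -595.5 N, A_y = 148.4 N, B_y = 388.3 N

Moments about A: B_y·1149 − 150·592 − 710·sin33°·924 = 0 → B_y = 446105/1149 = 388.255 ≈ 388.3 N.
ΣF_y = 0: A_y + 388.255 − 150 − 710·sin33° = 0 → A_y = 148.4 N.
ΣF_x = 0: A_x + 710·cos33° = 0 → A_x = -595.5 N.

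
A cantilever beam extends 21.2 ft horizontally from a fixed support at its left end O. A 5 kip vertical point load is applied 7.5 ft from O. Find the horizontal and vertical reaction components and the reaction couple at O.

ΣF_x = 0: O_x = 0.
ΣF_y = 0: O_y − 5 = 0 → O_y = 5.000 kip.
ΣM about O: M_O − 5·7.5 = 0 → M_O = 37.50 kip·ft.

O_x = 0, O_y = 5.000 kip, M_O = 37.50 kip·ft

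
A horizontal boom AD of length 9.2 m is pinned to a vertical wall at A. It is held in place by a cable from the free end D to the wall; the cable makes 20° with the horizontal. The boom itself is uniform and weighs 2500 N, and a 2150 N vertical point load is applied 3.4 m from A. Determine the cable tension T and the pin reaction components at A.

ΣM about A: T·sin20°·9.2 − 2500·4.6 − 2150·3.4 = 0 → T = 18810/(9.2·0.34202) = 5977.91 ≈ 5978 N.
ΣF_x = 0: A_x − T·cos20° = 0 → A_x = 5977.91 × 0.939693 = 5617 N.
ΣF_y = 0: A_y + T·sin20° − 2500 − 2150 = 0 → A_y = 4650 − 5977.91 × 0.34202 = 2605 N.

T = 5978 N, A_x = 5617 N, A_y = 2605 N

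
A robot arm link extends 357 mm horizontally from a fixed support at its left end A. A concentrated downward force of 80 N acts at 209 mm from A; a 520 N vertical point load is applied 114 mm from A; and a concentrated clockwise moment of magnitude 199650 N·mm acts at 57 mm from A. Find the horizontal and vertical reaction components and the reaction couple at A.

A_x = 0, A_y = 600.0 N, M_A = 275600 N·mm

ΣF_x = 0: A_x = 0.
ΣF_y = 0: A_y − 80 − 520 = 0 → A_y = 600.0 N.
ΣM about A: M_A − 80·209 − 520·114 − 199650 = 0 → M_A = 275600 N·mm.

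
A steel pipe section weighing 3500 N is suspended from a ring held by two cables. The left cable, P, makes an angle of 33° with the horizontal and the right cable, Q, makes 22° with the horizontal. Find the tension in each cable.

T_P = 3962 N, T_Q = 3583 N

ΣF_x = 0: −T_P·cos33° + T_Q·cos22° = 0 → T_Q = 0.904535·T_P.
ΣF_y = 0: T_P·sin33° + T_Q·sin22° = 3500.
Substitute: T_P·(0.544639 + 0.904535·0.374607) = 3500 → T_P = 3961.59 ≈ 3962 N.
Then T_Q = 0.904535 × 3961.59 = 3583 N.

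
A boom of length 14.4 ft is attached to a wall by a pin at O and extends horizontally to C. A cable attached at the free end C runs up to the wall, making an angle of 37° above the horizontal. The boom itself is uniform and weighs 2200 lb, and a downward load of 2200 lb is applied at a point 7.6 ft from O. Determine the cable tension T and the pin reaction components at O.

ΣM about O: T·sin37°·14.4 − 2200·7.2 − 2200·7.6 = 0 → T = 32560/(14.4·0.601815) = 3757.15 ≈ 3757 lb.
ΣF_x = 0: O_x − T·cos37° = 0 → O_x = 3757.15 × 0.798636 = 3001 lb.
ΣF_y = 0: O_y + T·sin37° − 2200 − 2200 = 0 → O_y = 4400 − 3757.15 × 0.601815 = 2139 lb.

T = 3757 lb, O_x = 3001 lb, O_y = 2139 lb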